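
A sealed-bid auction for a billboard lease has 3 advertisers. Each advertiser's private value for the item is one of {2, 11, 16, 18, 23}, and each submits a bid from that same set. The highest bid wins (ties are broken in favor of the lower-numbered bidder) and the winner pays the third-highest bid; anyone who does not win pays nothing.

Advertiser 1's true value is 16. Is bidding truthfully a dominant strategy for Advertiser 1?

Consider the case where Advertiser 2 bids 2 and Advertiser 3 bids 18.
Truthful bid 16: loses, pays 0, utility 0.
Bid 18 instead: wins, pays 2, utility 16 - 2 = 14.
Since 14 > 0, bidding 18 is strictly better here, so truthful bidding is not dominant.

No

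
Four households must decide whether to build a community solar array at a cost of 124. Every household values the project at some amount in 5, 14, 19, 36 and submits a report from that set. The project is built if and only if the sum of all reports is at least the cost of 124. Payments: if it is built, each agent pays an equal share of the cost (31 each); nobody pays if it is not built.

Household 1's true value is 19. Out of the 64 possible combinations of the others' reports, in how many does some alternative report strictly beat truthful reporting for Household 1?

1

Others report (36, 36, 36): truth gives -12; report 5 gives 0 > -12. Violating.
Others report (5, 5, 5): truth gives 0; no alternative beats it.
Others report (5, 5, 14): truth gives 0; no alternative beats it.
(Checking all 64 profiles: 1 has a profitable deviation, 63 do not.)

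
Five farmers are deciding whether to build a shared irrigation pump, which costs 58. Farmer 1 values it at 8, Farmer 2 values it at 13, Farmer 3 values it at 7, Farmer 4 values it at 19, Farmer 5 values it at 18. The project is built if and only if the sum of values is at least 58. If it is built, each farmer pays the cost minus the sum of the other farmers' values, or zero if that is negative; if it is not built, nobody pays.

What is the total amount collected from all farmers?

Total value 65 ≥ cost 58, so it is built.
Farmer 1: others sum to 57; max(0, 58 - 57) = 1.
Farmer 2: others sum to 52; max(0, 58 - 52) = 6.
Farmer 3: others sum to 58; max(0, 58 - 58) = 0.
Farmer 4: others sum to 46; max(0, 58 - 46) = 12.
Farmer 5: others sum to 47; max(0, 58 - 47) = 11.
Total collected = 1 + 6 + 0 + 12 + 11 = 30.

30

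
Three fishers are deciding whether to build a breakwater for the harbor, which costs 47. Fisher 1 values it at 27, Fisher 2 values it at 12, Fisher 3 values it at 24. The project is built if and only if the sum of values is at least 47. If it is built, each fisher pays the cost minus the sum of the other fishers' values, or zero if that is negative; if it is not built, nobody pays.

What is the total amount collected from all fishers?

19

Total value 63 ≥ cost 47, so it is built.
Fisher 1: others sum to 36; max(0, 47 - 36) = 11.
Fisher 2: others sum to 51; max(0, 47 - 51) = 0.
Fisher 3: others sum to 39; max(0, 47 - 39) = 8.
Total collected = 11 + 0 + 8 = 19.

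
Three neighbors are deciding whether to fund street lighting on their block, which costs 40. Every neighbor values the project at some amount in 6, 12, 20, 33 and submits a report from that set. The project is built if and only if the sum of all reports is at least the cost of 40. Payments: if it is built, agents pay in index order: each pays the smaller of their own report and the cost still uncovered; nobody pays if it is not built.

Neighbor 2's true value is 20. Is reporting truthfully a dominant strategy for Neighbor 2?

No

Consider the case where Neighbor 1 reports 6 and Neighbor 3 reports 33.
Truthful report 20: project built, pays 20, utility 20 - 20 = 0.
Report 6 instead: project built, pays 6, utility 20 - 6 = 14.
Since 14 > 0, reporting 6 is strictly better here, so truthful reporting is not dominant.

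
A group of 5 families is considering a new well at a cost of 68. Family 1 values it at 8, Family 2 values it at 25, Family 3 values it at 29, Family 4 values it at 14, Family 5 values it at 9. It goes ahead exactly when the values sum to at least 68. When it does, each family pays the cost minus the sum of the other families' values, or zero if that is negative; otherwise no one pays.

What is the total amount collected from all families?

Total value 85 ≥ cost 68, so it is built.
Family 1: others sum to 77; max(0, 68 - 77) = 0.
Family 2: others sum to 60; max(0, 68 - 60) = 8.
Family 3: others sum to 56; max(0, 68 - 56) = 12.
Family 4: others sum to 71; max(0, 68 - 71) = 0.
Family 5: others sum to 76; max(0, 68 - 76) = 0.
Total collected = 0 + 8 + 12 + 0 + 0 = 20.

20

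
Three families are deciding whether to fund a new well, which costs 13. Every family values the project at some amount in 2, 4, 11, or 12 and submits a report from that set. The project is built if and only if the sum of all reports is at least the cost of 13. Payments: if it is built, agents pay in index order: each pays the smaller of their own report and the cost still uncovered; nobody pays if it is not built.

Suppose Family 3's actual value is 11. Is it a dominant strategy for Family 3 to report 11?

Yes

Check each profile of the others' reports and compare truth against every alternative report.
Others report (2, 11): truth gives 11, best alternative gives 11.
Others report (2, 12): truth gives 11, best alternative gives 11.
Others report (4, 11): truth gives 11, best alternative gives 11.
Others report (4, 12): truth gives 11, best alternative gives 11.
Others report (11, 2): truth gives 11, best alternative gives 11.
Others report (11, 4): truth gives 11, best alternative gives 11.
(Remaining 10 profiles checked similarly; truth is weakly best in each.)
In every case the truthful report is at least as good as any alternative, so it is a dominant strategy.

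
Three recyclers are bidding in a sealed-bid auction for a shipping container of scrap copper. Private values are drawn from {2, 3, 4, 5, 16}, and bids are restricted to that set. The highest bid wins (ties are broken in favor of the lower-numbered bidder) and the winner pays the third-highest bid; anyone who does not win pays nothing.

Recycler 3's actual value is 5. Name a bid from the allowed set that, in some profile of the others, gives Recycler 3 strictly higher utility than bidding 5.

16

Suppose Recycler 1 bids 2 and Recycler 2 bids 5.
Bid 5: loses, pays 0, utility 0.
Bid 16: wins, pays 2, utility 5 - 2 = 3.
So bidding 16 beats truth here (3 > 0).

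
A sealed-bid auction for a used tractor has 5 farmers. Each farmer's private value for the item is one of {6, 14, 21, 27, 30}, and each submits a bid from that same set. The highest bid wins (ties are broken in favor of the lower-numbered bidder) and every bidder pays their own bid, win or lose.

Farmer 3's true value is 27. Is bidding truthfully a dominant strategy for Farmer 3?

No

Consider the case where Farmer 1 bids 6, Farmer 2 bids 6, Farmer 4 bids 6 and Farmer 5 bids 6.
Truthful bid 27: wins, pays 27, utility 27 - 27 = 0.
Bid 14 instead: wins, pays 14, utility 27 - 14 = 13.
Since 13 > 0, bidding 14 is strictly better here, so truthful bidding is not dominant.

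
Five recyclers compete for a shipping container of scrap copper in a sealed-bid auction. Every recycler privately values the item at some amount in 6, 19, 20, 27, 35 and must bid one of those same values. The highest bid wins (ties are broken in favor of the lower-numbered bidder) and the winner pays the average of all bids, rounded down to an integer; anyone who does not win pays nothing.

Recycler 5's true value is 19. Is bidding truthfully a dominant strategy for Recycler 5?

Consider the case where Recycler 1 bids 6, Recycler 2 bids 6, Recycler 3 bids 6 and Recycler 4 bids 19.
Truthful bid 19: loses, pays 0, utility 0.
Bid 20 instead: wins, pays 11, utility 19 - 11 = 8.
Since 8 > 0, bidding 20 is strictly better here, so truthful bidding is not dominant.

No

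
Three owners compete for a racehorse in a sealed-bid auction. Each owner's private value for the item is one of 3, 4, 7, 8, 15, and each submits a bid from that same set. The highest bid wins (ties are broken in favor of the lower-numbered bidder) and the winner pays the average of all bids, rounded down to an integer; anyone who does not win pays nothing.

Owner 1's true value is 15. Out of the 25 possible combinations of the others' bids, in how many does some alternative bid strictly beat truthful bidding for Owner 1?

Others bid (3, 3): truth gives 8; bid 3 gives 12 > 8. Violating.
Others bid (3, 4): truth gives 8; bid 4 gives 12 > 8. Violating.
Others bid (3, 7): truth gives 7; bid 7 gives 10 > 7. Violating.
Others bid (3, 8): truth gives 7; bid 8 gives 9 > 7. Violating.
Others bid (3, 15): truth gives 4; no alternative beats it.
Others bid (4, 15): truth gives 4; no alternative beats it.
(Checking all 25 profiles: 16 have a profitable deviation, 9 do not.)

16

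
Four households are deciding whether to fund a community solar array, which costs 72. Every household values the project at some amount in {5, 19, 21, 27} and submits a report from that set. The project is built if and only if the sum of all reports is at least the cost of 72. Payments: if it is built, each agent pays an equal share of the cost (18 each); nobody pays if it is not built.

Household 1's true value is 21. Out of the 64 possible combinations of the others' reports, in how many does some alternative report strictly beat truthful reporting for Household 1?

Others report (5, 19, 21): truth gives 0; report 27 gives 3 > 0. Violating.
Others report (5, 21, 19): truth gives 0; report 27 gives 3 > 0. Violating.
Others report (5, 21, 21): truth gives 0; report 27 gives 3 > 0. Violating.
Others report (19, 5, 21): truth gives 0; report 27 gives 3 > 0. Violating.
Others report (5, 5, 5): truth gives 0; no alternative beats it.
Others report (5, 5, 19): truth gives 0; no alternative beats it.
(Checking all 64 profiles: 9 have a profitable deviation, 55 do not.)

9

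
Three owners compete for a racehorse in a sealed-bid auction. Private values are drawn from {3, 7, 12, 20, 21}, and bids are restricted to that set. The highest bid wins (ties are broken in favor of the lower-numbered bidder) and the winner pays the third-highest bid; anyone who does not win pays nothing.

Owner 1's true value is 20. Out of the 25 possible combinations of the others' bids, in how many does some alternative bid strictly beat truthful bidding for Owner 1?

6

Others bid (3, 21): truth gives 0; bid 21 gives 17 > 0. Violating.
Others bid (7, 21): truth gives 0; bid 21 gives 13 > 0. Violating.
Others bid (12, 21): truth gives 0; bid 21 gives 8 > 0. Violating.
Others bid (21, 3): truth gives 0; bid 21 gives 17 > 0. Violating.
Others bid (3, 3): truth gives 17; no alternative beats it.
Others bid (3, 7): truth gives 17; no alternative beats it.
(Checking all 25 profiles: 6 have a profitable deviation, 19 do not.)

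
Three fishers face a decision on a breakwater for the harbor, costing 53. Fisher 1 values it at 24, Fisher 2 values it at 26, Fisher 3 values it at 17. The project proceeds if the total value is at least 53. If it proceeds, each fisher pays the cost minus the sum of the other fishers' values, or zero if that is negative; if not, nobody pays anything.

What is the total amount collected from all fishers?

Total value 67 ≥ cost 53, so it is built.
Fisher 1: others sum to 43; max(0, 53 - 43) = 10.
Fisher 2: others sum to 41; max(0, 53 - 41) = 12.
Fisher 3: others sum to 50; max(0, 53 - 50) = 3.
Total collected = 10 + 12 + 3 = 25.

25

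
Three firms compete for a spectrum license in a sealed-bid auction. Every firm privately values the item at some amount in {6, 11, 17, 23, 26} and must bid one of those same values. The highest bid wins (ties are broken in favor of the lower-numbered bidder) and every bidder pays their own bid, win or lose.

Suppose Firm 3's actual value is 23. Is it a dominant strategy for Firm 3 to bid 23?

Consider the case where Firm 1 bids 6 and Firm 2 bids 6.
Truthful bid 23: wins, pays 23, utility 23 - 23 = 0.
Bid 11 instead: wins, pays 11, utility 23 - 11 = 12.
Since 12 > 0, bidding 11 is strictly better here, so truthful bidding is not dominant.

No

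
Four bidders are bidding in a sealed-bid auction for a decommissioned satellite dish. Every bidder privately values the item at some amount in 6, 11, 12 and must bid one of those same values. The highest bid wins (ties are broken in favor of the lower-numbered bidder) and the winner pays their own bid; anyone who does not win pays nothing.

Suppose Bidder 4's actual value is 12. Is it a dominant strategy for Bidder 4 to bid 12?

Consider the case where Bidder 1 bids 6, Bidder 2 bids 6 and Bidder 3 bids 6.
Truthful bid 12: wins, pays 12, utility 12 - 12 = 0.
Bid 11 instead: wins, pays 11, utility 12 - 11 = 1.
Since 1 > 0, bidding 11 is strictly better here, so truthful bidding is not dominant.

No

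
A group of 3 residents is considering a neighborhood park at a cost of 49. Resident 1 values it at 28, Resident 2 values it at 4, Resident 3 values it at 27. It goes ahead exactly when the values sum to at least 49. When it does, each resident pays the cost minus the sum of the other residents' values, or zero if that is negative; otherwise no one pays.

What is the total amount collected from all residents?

Total value 59 ≥ cost 49, so it is built.
Resident 1: others sum to 31; max(0, 49 - 31) = 18.
Resident 2: others sum to 55; max(0, 49 - 55) = 0.
Resident 3: others sum to 32; max(0, 49 - 32) = 17.
Total collected = 18 + 0 + 17 = 35.

35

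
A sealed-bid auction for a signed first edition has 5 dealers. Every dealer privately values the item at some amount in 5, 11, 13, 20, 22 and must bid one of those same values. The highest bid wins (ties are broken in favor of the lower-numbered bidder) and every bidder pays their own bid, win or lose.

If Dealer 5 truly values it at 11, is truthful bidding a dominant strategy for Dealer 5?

No

Consider the case where Dealer 1 bids 5, Dealer 2 bids 5, Dealer 3 bids 5 and Dealer 4 bids 11.
Truthful bid 11: loses but pays 11, utility -11.
Bid 5 instead: loses but pays 5, utility -5.
Since -5 > -11, bidding 5 is strictly better here, so truthful bidding is not dominant.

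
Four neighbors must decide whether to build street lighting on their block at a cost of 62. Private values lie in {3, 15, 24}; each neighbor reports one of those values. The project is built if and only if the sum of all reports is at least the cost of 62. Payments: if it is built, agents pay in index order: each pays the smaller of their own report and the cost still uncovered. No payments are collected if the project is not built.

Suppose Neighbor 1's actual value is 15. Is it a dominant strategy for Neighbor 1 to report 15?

No

Consider the case where Neighbor 2 reports 15, Neighbor 3 reports 24 and Neighbor 4 reports 24.
Truthful report 15: project built, pays 15, utility 15 - 15 = 0.
Report 3 instead: project built, pays 3, utility 15 - 3 = 12.
Since 12 > 0, reporting 3 is strictly better here, so truthful reporting is not dominant.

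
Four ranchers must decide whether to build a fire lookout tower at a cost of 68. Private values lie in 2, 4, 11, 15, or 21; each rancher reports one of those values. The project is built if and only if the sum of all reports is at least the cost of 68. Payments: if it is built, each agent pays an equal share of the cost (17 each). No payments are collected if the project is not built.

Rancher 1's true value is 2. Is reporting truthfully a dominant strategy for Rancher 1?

Yes

Check each profile of the others' reports and compare truth against every alternative report.
Others report (2, 2, 2): truth gives 0, best alternative gives 0.
Others report (2, 2, 4): truth gives 0, best alternative gives 0.
Others report (2, 2, 11): truth gives 0, best alternative gives 0.
Others report (2, 2, 15): truth gives 0, best alternative gives 0.
Others report (2, 2, 21): truth gives 0, best alternative gives 0.
Others report (2, 4, 2): truth gives 0, best alternative gives 0.
(Remaining 119 profiles checked similarly; truth is weakly best in each.)
In every case the truthful report is at least as good as any alternative, so it is a dominant strategy.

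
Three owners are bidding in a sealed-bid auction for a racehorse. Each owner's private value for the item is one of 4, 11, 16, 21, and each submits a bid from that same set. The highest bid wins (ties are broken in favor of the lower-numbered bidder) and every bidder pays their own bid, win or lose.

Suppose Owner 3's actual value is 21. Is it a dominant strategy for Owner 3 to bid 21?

Consider the case where Owner 1 bids 4 and Owner 2 bids 4.
Truthful bid 21: wins, pays 21, utility 21 - 21 = 0.
Bid 11 instead: wins, pays 11, utility 21 - 11 = 10.
Since 10 > 0, bidding 11 is strictly better here, so truthful bidding is not dominant.

No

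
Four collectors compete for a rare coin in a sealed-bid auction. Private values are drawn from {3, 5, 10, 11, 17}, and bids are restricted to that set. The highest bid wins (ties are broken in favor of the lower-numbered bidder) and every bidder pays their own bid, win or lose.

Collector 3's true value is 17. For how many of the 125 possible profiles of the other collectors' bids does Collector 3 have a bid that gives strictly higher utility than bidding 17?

81

Others bid (3, 3, 3): truth gives 0; bid 5 gives 12 > 0. Violating.
Others bid (3, 3, 5): truth gives 0; bid 5 gives 12 > 0. Violating.
Others bid (3, 3, 10): truth gives 0; bid 10 gives 7 > 0. Violating.
Others bid (3, 3, 11): truth gives 0; bid 11 gives 6 > 0. Violating.
Others bid (3, 3, 17): truth gives 0; no alternative beats it.
Others bid (3, 5, 17): truth gives 0; no alternative beats it.
(Checking all 125 profiles: 81 have a profitable deviation, 44 do not.)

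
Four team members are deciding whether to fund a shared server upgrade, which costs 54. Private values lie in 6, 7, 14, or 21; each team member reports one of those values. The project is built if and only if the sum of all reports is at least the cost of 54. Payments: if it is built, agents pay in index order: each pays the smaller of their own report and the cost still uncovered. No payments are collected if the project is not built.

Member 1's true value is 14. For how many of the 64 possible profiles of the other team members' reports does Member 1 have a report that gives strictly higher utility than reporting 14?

13

Others report (6, 21, 21): truth gives 0; report 6 gives 8 > 0. Violating.
Others report (7, 21, 21): truth gives 0; report 6 gives 8 > 0. Violating.
Others report (14, 14, 21): truth gives 0; report 6 gives 8 > 0. Violating.
Others report (14, 21, 14): truth gives 0; report 6 gives 8 > 0. Violating.
Others report (6, 6, 6): truth gives 0; no alternative beats it.
Others report (6, 6, 7): truth gives 0; no alternative beats it.
(Checking all 64 profiles: 13 have a profitable deviation, 51 do not.)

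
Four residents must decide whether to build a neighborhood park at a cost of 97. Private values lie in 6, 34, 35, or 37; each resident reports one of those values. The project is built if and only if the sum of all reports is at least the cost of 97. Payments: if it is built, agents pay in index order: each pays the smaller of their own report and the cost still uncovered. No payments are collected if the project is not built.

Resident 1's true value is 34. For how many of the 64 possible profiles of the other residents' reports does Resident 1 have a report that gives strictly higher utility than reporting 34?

Others report (34, 34, 34): truth gives 0; report 6 gives 28 > 0. Violating.
Others report (34, 34, 35): truth gives 0; report 6 gives 28 > 0. Violating.
Others report (34, 34, 37): truth gives 0; report 6 gives 28 > 0. Violating.
Others report (34, 35, 34): truth gives 0; report 6 gives 28 > 0. Violating.
Others report (6, 6, 6): truth gives 0; no alternative beats it.
Others report (6, 6, 34): truth gives 0; no alternative beats it.
(Checking all 64 profiles: 27 have a profitable deviation, 37 do not.)

27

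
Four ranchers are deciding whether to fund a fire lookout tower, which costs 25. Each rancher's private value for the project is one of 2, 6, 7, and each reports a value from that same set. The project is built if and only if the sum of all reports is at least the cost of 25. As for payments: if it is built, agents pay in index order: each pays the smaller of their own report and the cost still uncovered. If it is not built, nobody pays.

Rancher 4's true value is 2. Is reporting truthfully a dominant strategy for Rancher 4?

Yes

Check each profile of the others' reports and compare truth against every alternative report.
Others report (6, 6, 7): truth gives 0, best alternative gives -4.
Others report (6, 7, 6): truth gives 0, best alternative gives -4.
Others report (7, 6, 6): truth gives 0, best alternative gives -4.
Others report (6, 7, 7): truth gives 0, best alternative gives -3.
Others report (7, 6, 7): truth gives 0, best alternative gives -3.
Others report (7, 7, 6): truth gives 0, best alternative gives -3.
(Remaining 21 profiles checked similarly; truth is weakly best in each.)
In every case the truthful report is at least as good as any alternative, so it is a dominant strategy.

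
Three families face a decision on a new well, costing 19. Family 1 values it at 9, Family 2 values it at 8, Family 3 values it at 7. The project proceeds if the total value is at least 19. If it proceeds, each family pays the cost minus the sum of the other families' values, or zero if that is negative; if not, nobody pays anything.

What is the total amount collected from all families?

9

Total value 24 ≥ cost 19, so it is built.
Family 1: others sum to 15; max(0, 19 - 15) = 4.
Family 2: others sum to 16; max(0, 19 - 16) = 3.
Family 3: others sum to 17; max(0, 19 - 17) = 2.
Total collected = 4 + 3 + 2 = 9.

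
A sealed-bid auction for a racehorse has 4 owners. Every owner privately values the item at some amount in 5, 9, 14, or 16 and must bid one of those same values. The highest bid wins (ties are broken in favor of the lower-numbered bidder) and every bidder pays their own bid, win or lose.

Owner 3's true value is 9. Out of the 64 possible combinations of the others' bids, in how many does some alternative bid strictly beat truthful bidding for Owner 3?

Others bid (5, 5, 14): truth gives -9; bid 5 gives -5 > -9. Violating.
Others bid (5, 5, 16): truth gives -9; bid 5 gives -5 > -9. Violating.
Others bid (5, 9, 5): truth gives -9; bid 5 gives -5 > -9. Violating.
Others bid (5, 9, 9): truth gives -9; bid 5 gives -5 > -9. Violating.
Others bid (5, 5, 5): truth gives 0; no alternative beats it.
Others bid (5, 5, 9): truth gives 0; no alternative beats it.
(Checking all 64 profiles: 62 have a profitable deviation, 2 do not.)

62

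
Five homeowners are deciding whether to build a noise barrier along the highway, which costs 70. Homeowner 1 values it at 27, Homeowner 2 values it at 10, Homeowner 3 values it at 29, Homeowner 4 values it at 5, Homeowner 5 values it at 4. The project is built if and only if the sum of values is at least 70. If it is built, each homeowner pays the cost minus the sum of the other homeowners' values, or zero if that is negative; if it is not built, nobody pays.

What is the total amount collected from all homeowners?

51

Total value 75 ≥ cost 70, so it is built.
Homeowner 1: others sum to 48; max(0, 70 - 48) = 22.
Homeowner 2: others sum to 65; max(0, 70 - 65) = 5.
Homeowner 3: others sum to 46; max(0, 70 - 46) = 24.
Homeowner 4: others sum to 70; max(0, 70 - 70) = 0.
Homeowner 5: others sum to 71; max(0, 70 - 71) = 0.
Total collected = 22 + 5 + 24 + 0 + 0 = 51.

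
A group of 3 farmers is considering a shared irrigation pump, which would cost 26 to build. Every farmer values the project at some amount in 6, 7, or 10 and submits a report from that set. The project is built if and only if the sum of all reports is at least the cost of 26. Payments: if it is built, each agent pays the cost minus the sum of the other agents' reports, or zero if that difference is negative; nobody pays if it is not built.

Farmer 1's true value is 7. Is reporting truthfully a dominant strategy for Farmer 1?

Yes

Check each profile of the others' reports and compare truth against every alternative report.
Others report (10, 10): truth gives 1, best alternative gives 1.
Others report (6, 6): truth gives 0, best alternative gives 0.
Others report (6, 7): truth gives 0, best alternative gives 0.
Others report (6, 10): truth gives 0, best alternative gives 0.
Others report (7, 6): truth gives 0, best alternative gives 0.
Others report (7, 7): truth gives 0, best alternative gives 0.
(Remaining 3 profiles checked similarly; truth is weakly best in each.)
In every case the truthful report is at least as good as any alternative, so it is a dominant strategy.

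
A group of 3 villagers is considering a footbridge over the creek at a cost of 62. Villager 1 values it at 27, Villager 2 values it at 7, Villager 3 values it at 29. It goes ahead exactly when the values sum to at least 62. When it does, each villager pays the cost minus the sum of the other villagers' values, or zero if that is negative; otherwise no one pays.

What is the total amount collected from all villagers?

60

Total value 63 ≥ cost 62, so it is built.
Villager 1: others sum to 36; max(0, 62 - 36) = 26.
Villager 2: others sum to 56; max(0, 62 - 56) = 6.
Villager 3: others sum to 34; max(0, 62 - 34) = 28.
Total collected = 26 + 6 + 28 = 60.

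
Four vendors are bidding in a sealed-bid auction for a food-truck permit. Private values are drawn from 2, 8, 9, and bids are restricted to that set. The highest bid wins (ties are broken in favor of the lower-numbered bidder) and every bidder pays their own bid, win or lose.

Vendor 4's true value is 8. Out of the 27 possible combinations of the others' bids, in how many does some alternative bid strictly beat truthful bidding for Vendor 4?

26

Others bid (2, 2, 8): truth gives -8; bid 9 gives -1 > -8. Violating.
Others bid (2, 2, 9): truth gives -8; bid 2 gives -2 > -8. Violating.
Others bid (2, 8, 2): truth gives -8; bid 9 gives -1 > -8. Violating.
Others bid (2, 8, 8): truth gives -8; bid 9 gives -1 > -8. Violating.
Others bid (2, 2, 2): truth gives 0; no alternative beats it.
(Checking all 27 profiles: 26 have a profitable deviation, 1 does not.)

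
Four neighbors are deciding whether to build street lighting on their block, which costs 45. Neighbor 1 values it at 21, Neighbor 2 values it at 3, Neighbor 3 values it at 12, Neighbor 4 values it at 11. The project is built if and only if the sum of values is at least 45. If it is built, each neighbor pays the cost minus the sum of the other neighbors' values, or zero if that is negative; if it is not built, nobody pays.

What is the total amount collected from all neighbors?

Total value 47 ≥ cost 45, so it is built.
Neighbor 1: others sum to 26; max(0, 45 - 26) = 19.
Neighbor 2: others sum to 44; max(0, 45 - 44) = 1.
Neighbor 3: others sum to 35; max(0, 45 - 35) = 10.
Neighbor 4: others sum to 36; max(0, 45 - 36) = 9.
Total collected = 19 + 1 + 10 + 9 = 39.

39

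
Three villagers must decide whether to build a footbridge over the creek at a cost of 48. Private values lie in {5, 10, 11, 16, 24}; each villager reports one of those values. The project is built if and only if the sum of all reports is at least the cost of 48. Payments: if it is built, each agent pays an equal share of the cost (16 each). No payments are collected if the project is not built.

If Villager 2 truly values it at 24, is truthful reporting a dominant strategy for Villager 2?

Check each profile of the others' reports and compare truth against every alternative report.
Others report (5, 24): truth gives 8, best alternative gives 0.
Others report (10, 16): truth gives 8, best alternative gives 0.
Others report (11, 16): truth gives 8, best alternative gives 0.
Others report (16, 10): truth gives 8, best alternative gives 0.
Others report (16, 11): truth gives 8, best alternative gives 0.
Others report (24, 5): truth gives 8, best alternative gives 0.
(Remaining 19 profiles checked similarly; truth is weakly best in each.)
In every case the truthful report is at least as good as any alternative, so it is a dominant strategy.

Yes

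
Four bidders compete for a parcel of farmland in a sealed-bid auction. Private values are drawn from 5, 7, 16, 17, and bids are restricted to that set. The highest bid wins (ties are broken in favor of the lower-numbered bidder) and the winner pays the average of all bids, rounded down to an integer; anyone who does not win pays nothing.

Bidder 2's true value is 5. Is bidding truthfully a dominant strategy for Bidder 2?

Check each profile of the others' bids and compare truth against every alternative bid.
Others bid (5, 5, 7): truth gives 0, best alternative gives -1.
Others bid (5, 7, 5): truth gives 0, best alternative gives -1.
Others bid (5, 7, 7): truth gives 0, best alternative gives -1.
Others bid (5, 5, 5): truth gives 0, best alternative gives 0.
Others bid (5, 5, 16): truth gives 0, best alternative gives 0.
Others bid (5, 5, 17): truth gives 0, best alternative gives 0.
(Remaining 58 profiles checked similarly; truth is weakly best in each.)
In every case the truthful bid is at least as good as any alternative, so it is a dominant strategy.

Yes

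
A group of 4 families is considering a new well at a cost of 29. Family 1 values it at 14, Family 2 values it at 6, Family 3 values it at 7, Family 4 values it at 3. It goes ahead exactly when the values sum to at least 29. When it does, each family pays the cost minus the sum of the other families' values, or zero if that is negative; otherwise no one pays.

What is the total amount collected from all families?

26

Total value 30 ≥ cost 29, so it is built.
Family 1: others sum to 16; max(0, 29 - 16) = 13.
Family 2: others sum to 24; max(0, 29 - 24) = 5.
Family 3: others sum to 23; max(0, 29 - 23) = 6.
Family 4: others sum to 27; max(0, 29 - 27) = 2.
Total collected = 13 + 5 + 6 + 2 = 26.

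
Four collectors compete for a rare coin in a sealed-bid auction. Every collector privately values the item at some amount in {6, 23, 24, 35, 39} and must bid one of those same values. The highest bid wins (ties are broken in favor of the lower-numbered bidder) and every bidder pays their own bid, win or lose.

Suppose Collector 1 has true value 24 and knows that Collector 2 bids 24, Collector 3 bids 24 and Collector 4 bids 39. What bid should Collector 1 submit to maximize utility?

Bid 6: loses but pays 6, utility -6.
Bid 23: loses but pays 23, utility -23.
Bid 24: loses but pays 24, utility -24.
Bid 35: loses but pays 35, utility -35.
Bid 39: wins, pays 39, utility 24 - 39 = -15.
The best choice is 6 with utility -6.

6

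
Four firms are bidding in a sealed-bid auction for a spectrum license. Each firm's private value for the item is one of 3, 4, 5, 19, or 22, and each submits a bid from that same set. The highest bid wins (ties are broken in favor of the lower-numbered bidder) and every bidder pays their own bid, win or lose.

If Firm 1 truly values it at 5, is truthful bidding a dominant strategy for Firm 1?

No

Consider the case where Firm 2 bids 3, Firm 3 bids 3 and Firm 4 bids 3.
Truthful bid 5: wins, pays 5, utility 5 - 5 = 0.
Bid 3 instead: wins, pays 3, utility 5 - 3 = 2.
Since 2 > 0, bidding 3 is strictly better here, so truthful bidding is not dominant.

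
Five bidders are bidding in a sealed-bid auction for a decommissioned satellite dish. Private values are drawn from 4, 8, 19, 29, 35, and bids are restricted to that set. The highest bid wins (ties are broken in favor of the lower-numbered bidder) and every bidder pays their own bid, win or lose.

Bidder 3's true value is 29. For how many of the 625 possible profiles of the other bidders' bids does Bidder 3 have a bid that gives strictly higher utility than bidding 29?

517

Others bid (4, 4, 4, 4): truth gives 0; bid 8 gives 21 > 0. Violating.
Others bid (4, 4, 4, 8): truth gives 0; bid 8 gives 21 > 0. Violating.
Others bid (4, 4, 4, 19): truth gives 0; bid 19 gives 10 > 0. Violating.
Others bid (4, 4, 4, 35): truth gives -29; bid 4 gives -4 > -29. Violating.
Others bid (4, 4, 4, 29): truth gives 0; no alternative beats it.
Others bid (4, 4, 8, 29): truth gives 0; no alternative beats it.
(Checking all 625 profiles: 517 have a profitable deviation, 108 do not.)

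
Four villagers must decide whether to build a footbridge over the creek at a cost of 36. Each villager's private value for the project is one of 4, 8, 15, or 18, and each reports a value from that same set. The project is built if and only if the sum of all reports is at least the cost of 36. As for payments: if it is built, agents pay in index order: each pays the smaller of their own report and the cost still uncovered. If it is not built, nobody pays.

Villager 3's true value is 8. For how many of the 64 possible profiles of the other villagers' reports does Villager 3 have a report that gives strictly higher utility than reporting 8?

23

Others report (4, 15, 15): truth gives 0; report 4 gives 4 > 0. Violating.
Others report (4, 15, 18): truth gives 0; report 4 gives 4 > 0. Violating.
Others report (4, 18, 15): truth gives 0; report 4 gives 4 > 0. Violating.
Others report (4, 18, 18): truth gives 0; report 4 gives 4 > 0. Violating.
Others report (4, 4, 4): truth gives 0; no alternative beats it.
Others report (4, 4, 8): truth gives 0; no alternative beats it.
(Checking all 64 profiles: 23 have a profitable deviation, 41 do not.)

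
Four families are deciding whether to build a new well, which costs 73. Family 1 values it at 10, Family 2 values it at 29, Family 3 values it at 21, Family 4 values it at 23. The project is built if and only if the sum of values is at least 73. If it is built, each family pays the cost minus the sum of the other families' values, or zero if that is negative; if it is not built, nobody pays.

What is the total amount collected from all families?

Total value 83 ≥ cost 73, so it is built.
Family 1: others sum to 73; max(0, 73 - 73) = 0.
Family 2: others sum to 54; max(0, 73 - 54) = 19.
Family 3: others sum to 62; max(0, 73 - 62) = 11.
Family 4: others sum to 60; max(0, 73 - 60) = 13.
Total collected = 0 + 19 + 11 + 13 = 43.

43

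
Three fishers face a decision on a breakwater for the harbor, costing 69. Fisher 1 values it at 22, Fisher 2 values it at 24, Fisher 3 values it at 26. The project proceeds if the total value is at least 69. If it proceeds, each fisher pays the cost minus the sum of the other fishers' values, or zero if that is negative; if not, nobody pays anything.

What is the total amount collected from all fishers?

63

Total value 72 ≥ cost 69, so it is built.
Fisher 1: others sum to 50; max(0, 69 - 50) = 19.
Fisher 2: others sum to 48; max(0, 69 - 48) = 21.
Fisher 3: others sum to 46; max(0, 69 - 46) = 23.
Total collected = 19 + 21 + 23 = 63.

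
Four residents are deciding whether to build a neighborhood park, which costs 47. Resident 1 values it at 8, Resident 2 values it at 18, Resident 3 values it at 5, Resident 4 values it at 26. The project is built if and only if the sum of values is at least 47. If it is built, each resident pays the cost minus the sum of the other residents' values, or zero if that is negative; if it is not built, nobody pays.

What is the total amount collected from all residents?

Total value 57 ≥ cost 47, so it is built.
Resident 1: others sum to 49; max(0, 47 - 49) = 0.
Resident 2: others sum to 39; max(0, 47 - 39) = 8.
Resident 3: others sum to 52; max(0, 47 - 52) = 0.
Resident 4: others sum to 31; max(0, 47 - 31) = 16.
Total collected = 0 + 8 + 0 + 16 = 24.

24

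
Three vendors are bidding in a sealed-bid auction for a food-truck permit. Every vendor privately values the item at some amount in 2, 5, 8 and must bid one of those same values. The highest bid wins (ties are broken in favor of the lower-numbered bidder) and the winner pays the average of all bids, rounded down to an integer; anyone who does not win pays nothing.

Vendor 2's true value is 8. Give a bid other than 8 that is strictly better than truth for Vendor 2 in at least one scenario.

Suppose Vendor 1 bids 2 and Vendor 3 bids 2.
Bid 8: wins, pays 4, utility 8 - 4 = 4.
Bid 5: wins, pays 3, utility 8 - 3 = 5.
So bidding 5 beats truth here (5 > 4).

5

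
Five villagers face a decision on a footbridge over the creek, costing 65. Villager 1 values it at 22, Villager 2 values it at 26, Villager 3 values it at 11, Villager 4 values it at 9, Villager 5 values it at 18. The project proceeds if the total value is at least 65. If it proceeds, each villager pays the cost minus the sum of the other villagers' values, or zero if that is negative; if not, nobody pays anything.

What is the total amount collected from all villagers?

Total value 86 ≥ cost 65, so it is built.
Villager 1: others sum to 64; max(0, 65 - 64) = 1.
Villager 2: others sum to 60; max(0, 65 - 60) = 5.
Villager 3: others sum to 75; max(0, 65 - 75) = 0.
Villager 4: others sum to 77; max(0, 65 - 77) = 0.
Villager 5: others sum to 68; max(0, 65 - 68) = 0.
Total collected = 1 + 5 + 0 + 0 + 0 = 6.

6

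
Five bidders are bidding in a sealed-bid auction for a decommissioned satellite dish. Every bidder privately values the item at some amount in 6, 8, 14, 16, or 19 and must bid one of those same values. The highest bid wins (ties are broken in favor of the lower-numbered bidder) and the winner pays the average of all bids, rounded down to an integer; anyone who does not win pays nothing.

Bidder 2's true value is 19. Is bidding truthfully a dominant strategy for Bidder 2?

Consider the case where Bidder 1 bids 6, Bidder 3 bids 6, Bidder 4 bids 6 and Bidder 5 bids 6.
Truthful bid 19: wins, pays 8, utility 19 - 8 = 11.
Bid 8 instead: wins, pays 6, utility 19 - 6 = 13.
Since 13 > 11, bidding 8 is strictly better here, so truthful bidding is not dominant.

No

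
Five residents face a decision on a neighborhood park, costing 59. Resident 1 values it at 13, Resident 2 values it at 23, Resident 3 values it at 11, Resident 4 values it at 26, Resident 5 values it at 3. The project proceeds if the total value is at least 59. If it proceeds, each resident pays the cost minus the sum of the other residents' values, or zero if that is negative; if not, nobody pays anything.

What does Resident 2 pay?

6

Total value 76 ≥ cost 59, so the project is built.
The other residents' values sum to 53.
Cost minus that sum is 59 - 53 = 6.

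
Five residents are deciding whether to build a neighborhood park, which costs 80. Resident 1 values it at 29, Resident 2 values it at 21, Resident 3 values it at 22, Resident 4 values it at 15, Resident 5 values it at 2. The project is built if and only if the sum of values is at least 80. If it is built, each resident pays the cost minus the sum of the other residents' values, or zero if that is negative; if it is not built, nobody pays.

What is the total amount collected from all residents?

Total value 89 ≥ cost 80, so it is built.
Resident 1: others sum to 60; max(0, 80 - 60) = 20.
Resident 2: others sum to 68; max(0, 80 - 68) = 12.
Resident 3: others sum to 67; max(0, 80 - 67) = 13.
Resident 4: others sum to 74; max(0, 80 - 74) = 6.
Resident 5: others sum to 87; max(0, 80 - 87) = 0.
Total collected = 20 + 12 + 13 + 6 + 0 = 51.

51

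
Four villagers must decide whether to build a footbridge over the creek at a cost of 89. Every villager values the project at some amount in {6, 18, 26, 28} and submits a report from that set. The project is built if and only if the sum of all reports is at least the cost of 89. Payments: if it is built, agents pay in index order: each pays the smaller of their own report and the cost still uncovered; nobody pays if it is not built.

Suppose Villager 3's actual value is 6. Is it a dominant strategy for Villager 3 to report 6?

Yes

Check each profile of the others' reports and compare truth against every alternative report.
Others report (18, 26, 28): truth gives 0, best alternative gives -12.
Others report (18, 28, 26): truth gives 0, best alternative gives -12.
Others report (18, 28, 28): truth gives 0, best alternative gives -12.
Others report (26, 18, 28): truth gives 0, best alternative gives -12.
Others report (26, 26, 26): truth gives 0, best alternative gives -12.
Others report (26, 26, 28): truth gives 0, best alternative gives -12.
(Remaining 58 profiles checked similarly; truth is weakly best in each.)
In every case the truthful report is at least as good as any alternative, so it is a dominant strategy.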